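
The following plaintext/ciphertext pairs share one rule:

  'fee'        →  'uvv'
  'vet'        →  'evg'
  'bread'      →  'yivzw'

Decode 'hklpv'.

spoke

Each pair mirrors across the alphabet (f↔u, e↔v, e↔v): positions sum to 25. Each letter is replaced by its mirror in the alphabet: a↔z, b↔y, c↔x, and so on (the Atbash cipher).
Reversing it on hklpv: h↔s, k↔p, l↔o, p↔k, v↔e.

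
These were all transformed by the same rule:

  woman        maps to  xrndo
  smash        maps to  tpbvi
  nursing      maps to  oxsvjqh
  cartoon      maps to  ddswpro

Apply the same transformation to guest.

Shifts by position in woman: pos 0: w→x (+1), pos 1: o→r (+3), pos 2: m→n (+1), pos 3: a→d (+3) — repeating every 2. The shifts repeat in a cycle of length 2: positions 0,1,… shift by +1, +3, then the pattern repeats.
Applying it to guest: g+1=h, u+3=x, e+1=f, s+3=v, t+1=u.

hxfvu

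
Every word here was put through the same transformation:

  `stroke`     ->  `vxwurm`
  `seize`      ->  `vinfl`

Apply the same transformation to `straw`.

vxwgd

In stroke: s→v is +3, t→x is +4, r→w is +5, o→u is +6 — the shift increases by 1 each position. Letter i (0-indexed) is shifted by i+3, so successive shifts are 3, 4, 5, ….
For straw: s+3=v, t+4=x, r+5=w, a+6=g, w+7=d.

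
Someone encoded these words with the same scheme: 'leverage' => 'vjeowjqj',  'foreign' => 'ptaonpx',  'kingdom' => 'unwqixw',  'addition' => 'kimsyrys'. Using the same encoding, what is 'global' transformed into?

qqxlfu

Shifts by position in leverage: pos 0: l→v (+10), pos 1: e→j (+5), pos 2: v→e (+9), pos 3: e→o (+10), pos 4: r→w (+5), pos 5: a→j (+9) — repeating every 3. It's a Vigenère-style cipher with numeric key [10,5,9]: position i shifts by key[i mod 3].
On global: g+10=q, l+5=q, o+9=x, b+10=l, a+5=f, l+9=u.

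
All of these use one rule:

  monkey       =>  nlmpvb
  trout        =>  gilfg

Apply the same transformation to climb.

Each pair mirrors across the alphabet (m↔n, o↔l, n↔m): positions sum to 25. This is the alphabet-reversal cipher (Atbash): a becomes z, b becomes y, etc.
Applying it to climb: c↔x, l↔o, i↔r, m↔n, b↔y.

xorny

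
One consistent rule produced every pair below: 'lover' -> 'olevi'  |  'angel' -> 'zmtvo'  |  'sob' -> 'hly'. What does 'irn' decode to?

Each pair mirrors across the alphabet (l↔o, o↔l, v↔e): positions sum to 25. Each letter is replaced by its mirror in the alphabet: a↔z, b↔y, c↔x, and so on (the Atbash cipher).
Decoding irn: i↔r, r↔i, n↔m.

rim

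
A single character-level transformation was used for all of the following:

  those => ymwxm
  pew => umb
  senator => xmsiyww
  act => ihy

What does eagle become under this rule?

milqm

The shift depends on letter class: consonant t→y is +5, but vowel o→w is +8. Two shifts are in play — +8 for a/e/i/o/u, +5 for every other letter.
For eagle: e(vowel)+8=m, a(vowel)+8=i, g(cons)+5=l, l(cons)+5=q, e(vowel)+8=m.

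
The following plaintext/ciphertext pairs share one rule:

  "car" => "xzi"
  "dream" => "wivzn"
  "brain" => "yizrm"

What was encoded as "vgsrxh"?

Each pair mirrors across the alphabet (c↔x, a↔z, r↔i): positions sum to 25. Letters are reflected about the middle of the alphabet (position → 25−position): Atbash.
Reversing it on vgsrxh: v↔e, g↔t, s↔h, r↔i, x↔c, h↔s.

ethics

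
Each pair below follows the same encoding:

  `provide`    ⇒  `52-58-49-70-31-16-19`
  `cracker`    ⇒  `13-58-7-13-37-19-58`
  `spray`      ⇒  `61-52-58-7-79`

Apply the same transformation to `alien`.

p(#16)→52 and r(#18)→58: differences scale by 3, so n = 3·pos + 4. Each letter becomes 3×(its alphabet position, a=1..z=26) + 4.
On alien: a=1→7, l=12→40, i=9→31, e=5→19, n=14→46.

7-40-31-19-46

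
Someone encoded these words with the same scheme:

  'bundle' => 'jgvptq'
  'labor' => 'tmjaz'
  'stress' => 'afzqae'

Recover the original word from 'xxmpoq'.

Shifts by position in bundle: pos 0: b→j (+8), pos 1: u→g (+12), pos 2: n→v (+8), pos 3: d→p (+12) — repeating every 2. It's a Vigenère-style cipher with numeric key [8,12]: position i shifts by key[i mod 2].
Undoing it on xxmpoq: x−8=p, x−12=l, m−8=e, p−12=d, o−8=g, q−12=e.

pledge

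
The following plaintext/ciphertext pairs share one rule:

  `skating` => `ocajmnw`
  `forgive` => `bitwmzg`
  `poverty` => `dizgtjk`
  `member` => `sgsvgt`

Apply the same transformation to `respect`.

Treating letters as 0–25, the rule is x ↦ 21x + 0 (mod 26).
For respect: r(17)→21·17+0≡19=t; e(4)→21·4+0≡6=g; s(18)→21·18+0≡14=o; p(15)→21·15+0≡3=d; e(4)→21·4+0≡6=g; c(2)→21·2+0≡16=q; t(19)→21·19+0≡9=j (all mod 26).

tgodgqj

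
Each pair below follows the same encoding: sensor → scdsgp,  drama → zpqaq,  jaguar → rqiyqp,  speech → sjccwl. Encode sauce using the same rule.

s(18)→s(18) and e(4)→c(2) fit y≡3x+16 (mod 26); the inverse of 3 mod 26 is 9. This is an affine cipher: with a=0,…,z=25, each position x becomes (3x+16) mod 26.
On sauce: s(18)→3·18+16≡18=s; a(0)→3·0+16≡16=q; u(20)→3·20+16≡24=y; c(2)→3·2+16≡22=w; e(4)→3·4+16≡2=c (all mod 26).

sqywc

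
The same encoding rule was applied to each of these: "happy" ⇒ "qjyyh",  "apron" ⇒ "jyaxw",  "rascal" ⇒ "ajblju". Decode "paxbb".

Compare letters: h→q is +9, a→j is +9, p→y is +9 — a constant shift. This is a Caesar cipher with shift 9.
Undoing it on paxbb: p−9=g, a−9=r, x−9=o, b−9=s, b−9=s.

gross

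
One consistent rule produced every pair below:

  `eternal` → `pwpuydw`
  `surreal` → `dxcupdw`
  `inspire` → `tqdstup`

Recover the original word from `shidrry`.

hexagon

Shifts by position in eternal: pos 0: e→p (+11), pos 1: t→w (+3), pos 2: e→p (+11), pos 3: r→u (+3) — repeating every 2. A repeating key of period 2 is used — shifts +11, +3 over and over.
Reversing it on shidrry: s−11=h, h−3=e, i−11=x, d−3=a, r−11=g, r−3=o, y−11=n.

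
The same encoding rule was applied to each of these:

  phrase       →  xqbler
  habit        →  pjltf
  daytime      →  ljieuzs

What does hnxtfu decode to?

Letter i (0-indexed) is shifted by i+8, so successive shifts are 8, 9, 10, ….
Decoding hnxtfu: h−8=z, n−9=e, x−10=n, t−11=i, f−12=t, u−13=h.

zenith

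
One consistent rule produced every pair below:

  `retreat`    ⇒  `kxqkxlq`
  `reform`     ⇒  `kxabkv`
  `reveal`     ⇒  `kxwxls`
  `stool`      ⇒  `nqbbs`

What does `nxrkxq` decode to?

secret

r(17)→k(10) and e(4)→x(23) fit y≡3x+11 (mod 26); the inverse of 3 mod 26 is 9. Treating letters as 0–25, the rule is x ↦ 3x + 11 (mod 26).
Decoding nxrkxq: n(13)→9·(13−11)≡18=s; x(23)→9·(23−11)≡4=e; r(17)→9·(17−11)≡2=c; k(10)→9·(10−11)≡17=r; x(23)→9·(23−11)≡4=e; q(16)→9·(16−11)≡19=t (all mod 26).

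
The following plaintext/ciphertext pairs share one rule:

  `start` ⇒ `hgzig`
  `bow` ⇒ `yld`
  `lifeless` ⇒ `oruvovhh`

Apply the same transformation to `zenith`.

Each pair mirrors across the alphabet (s↔h, t↔g, a↔z): positions sum to 25. This is the alphabet-reversal cipher (Atbash): a becomes z, b becomes y, etc.
For zenith: z↔a, e↔v, n↔m, i↔r, t↔g, h↔s.

avmrgs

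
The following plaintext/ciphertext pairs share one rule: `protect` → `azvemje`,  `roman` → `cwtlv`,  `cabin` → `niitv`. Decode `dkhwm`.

Shifts by position in protect: pos 0: p→a (+11), pos 1: r→z (+8), pos 2: o→v (+7), pos 3: t→e (+11), pos 4: e→m (+8), pos 5: c→j (+7) — repeating every 3. It's a Vigenère-style cipher with numeric key [11,8,7]: position i shifts by key[i mod 3].
Undoing it on dkhwm: d−11=s, k−8=c, h−7=a, w−11=l, m−8=e.

scale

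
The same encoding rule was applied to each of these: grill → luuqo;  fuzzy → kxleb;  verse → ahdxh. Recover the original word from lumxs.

Shifts by position in grill: pos 0: g→l (+5), pos 1: r→u (+3), pos 2: i→u (+12), pos 3: l→q (+5), pos 4: l→o (+3) — repeating every 3. It's a Vigenère-style cipher with numeric key [5,3,12]: position i shifts by key[i mod 3].
Decoding lumxs: l−5=g, u−3=r, m−12=a, x−5=s, s−3=p.

grasp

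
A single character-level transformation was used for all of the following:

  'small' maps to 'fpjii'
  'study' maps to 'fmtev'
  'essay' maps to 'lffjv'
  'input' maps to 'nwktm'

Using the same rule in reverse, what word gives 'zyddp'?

s(18)→f(5) and m(12)→p(15) fit y≡7x+9 (mod 26); the inverse of 7 mod 26 is 15. This is an affine cipher: with a=0,…,z=25, each position x becomes (7x+9) mod 26.
Undoing it on zyddp: z(25)→15·(25−9)≡6=g; y(24)→15·(24−9)≡17=r; d(3)→15·(3−9)≡14=o; d(3)→15·(3−9)≡14=o; p(15)→15·(15−9)≡12=m (all mod 26).

groom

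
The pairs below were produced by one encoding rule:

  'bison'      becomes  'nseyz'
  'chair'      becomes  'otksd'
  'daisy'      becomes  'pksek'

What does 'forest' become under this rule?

rydoef

The rule splits by letter class: vowels +10, consonants +12.
Applying it to forest: f(cons)+12=r, o(vowel)+10=y, r(cons)+12=d, e(vowel)+10=o, s(cons)+12=e, t(cons)+12=f.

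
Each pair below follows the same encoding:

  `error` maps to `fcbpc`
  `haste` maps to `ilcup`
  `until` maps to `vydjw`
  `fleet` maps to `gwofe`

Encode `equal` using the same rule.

Shifts by position in error: pos 0: e→f (+1), pos 1: r→c (+11), pos 2: r→b (+10), pos 3: o→p (+1), pos 4: r→c (+11) — repeating every 3. It's a Vigenère-style cipher with numeric key [1,11,10]: position i shifts by key[i mod 3].
Applying it to equal: e+1=f, q+11=b, u+10=e, a+1=b, l+11=w.

fbebw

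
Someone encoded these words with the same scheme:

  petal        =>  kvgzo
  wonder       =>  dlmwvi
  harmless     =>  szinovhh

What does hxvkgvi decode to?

Each letter is replaced by its mirror in the alphabet: a↔z, b↔y, c↔x, and so on (the Atbash cipher).
Undoing it on hxvkgvi: h↔s, x↔c, v↔e, k↔p, g↔t, v↔e, i↔r.

scepter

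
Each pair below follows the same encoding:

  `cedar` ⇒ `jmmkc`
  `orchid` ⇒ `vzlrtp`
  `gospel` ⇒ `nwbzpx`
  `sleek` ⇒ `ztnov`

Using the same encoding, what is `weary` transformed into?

Letter i (0-indexed) is shifted by i+7, so successive shifts are 7, 8, 9, ….
On weary: w+7=d, e+8=m, a+9=j, r+10=b, y+11=j.

dmjbj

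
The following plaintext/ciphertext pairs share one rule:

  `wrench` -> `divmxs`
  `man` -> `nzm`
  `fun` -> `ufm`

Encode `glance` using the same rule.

Each pair mirrors across the alphabet (w↔d, r↔i, e↔v): positions sum to 25. This is the alphabet-reversal cipher (Atbash): a becomes z, b becomes y, etc.
Applying it to glance: g↔t, l↔o, a↔z, n↔m, c↔x, e↔v.

tozmxv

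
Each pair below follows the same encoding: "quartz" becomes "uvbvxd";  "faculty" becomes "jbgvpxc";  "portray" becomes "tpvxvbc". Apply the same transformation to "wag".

abk

The shift depends on letter class: consonant q→u is +4, but vowel u→v is +1. The rule splits by letter class: vowels +1, consonants +4.
On wag: w(cons)+4=a, a(vowel)+1=b, g(cons)+4=k.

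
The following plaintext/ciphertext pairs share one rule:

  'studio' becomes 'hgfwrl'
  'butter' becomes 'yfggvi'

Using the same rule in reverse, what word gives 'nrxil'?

Each letter is replaced by its mirror in the alphabet: a↔z, b↔y, c↔x, and so on (the Atbash cipher).
Undoing it on nrxil: n↔m, r↔i, x↔c, i↔r, l↔o.

micro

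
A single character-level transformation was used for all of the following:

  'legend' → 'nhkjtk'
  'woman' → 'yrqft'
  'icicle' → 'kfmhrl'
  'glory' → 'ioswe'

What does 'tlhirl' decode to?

riddle

In legend: l→n is +2, e→h is +3, g→k is +4, e→j is +5 — the shift increases by 1 each position. Letter i (0-indexed) is shifted by i+2, so successive shifts are 2, 3, 4, ….
Decoding tlhirl: t−2=r, l−3=i, h−4=d, i−5=d, r−6=l, l−7=e.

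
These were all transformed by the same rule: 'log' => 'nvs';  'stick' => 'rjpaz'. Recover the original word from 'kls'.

The output letters match the input read backwards, each shifted +7: log reversed is gol. Two steps: reverse the string, then apply a Caesar shift of +7.
Decoding kls: shift back: k−7=d, l−7=e, s−7=l → del; then reverse → led.

led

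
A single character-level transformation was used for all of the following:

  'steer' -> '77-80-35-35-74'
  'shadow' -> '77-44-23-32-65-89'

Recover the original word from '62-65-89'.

Each letter becomes 3×(its alphabet position, a=1..z=26) + 20.
Undoing it on 62-65-89: 62→(62−20)÷3=14=n, 65→(65−20)÷3=15=o, 89→(89−20)÷3=23=w.

now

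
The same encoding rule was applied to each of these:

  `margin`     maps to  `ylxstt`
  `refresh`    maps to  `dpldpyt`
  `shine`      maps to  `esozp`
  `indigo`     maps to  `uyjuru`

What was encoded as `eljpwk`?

saddle

Shifts by position in margin: pos 0: m→y (+12), pos 1: a→l (+11), pos 2: r→x (+6), pos 3: g→s (+12), pos 4: i→t (+11), pos 5: n→t (+6) — repeating every 3. It's a Vigenère-style cipher with numeric key [12,11,6]: position i shifts by key[i mod 3].
Undoing it on eljpwk: e−12=s, l−11=a, j−6=d, p−12=d, w−11=l, k−6=e.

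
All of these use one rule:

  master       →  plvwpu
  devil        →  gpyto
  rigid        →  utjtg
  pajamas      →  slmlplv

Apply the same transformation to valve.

The shift depends on letter class: consonant m→p is +3, but vowel a→l is +11. The rule splits by letter class: vowels +11, consonants +3.
On valve: v(cons)+3=y, a(vowel)+11=l, l(cons)+3=o, v(cons)+3=y, e(vowel)+11=p.

yloyp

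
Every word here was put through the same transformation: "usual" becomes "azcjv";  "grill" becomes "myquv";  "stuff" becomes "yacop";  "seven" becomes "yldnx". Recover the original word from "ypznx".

siren

In usual: u→a is +6, s→z is +7, u→c is +8, a→j is +9 — the shift increases by 1 each position. Letter i (0-indexed) is shifted by i+6, so successive shifts are 6, 7, 8, ….
Undoing it on ypznx: y−6=s, p−7=i, z−8=r, n−9=e, x−10=n.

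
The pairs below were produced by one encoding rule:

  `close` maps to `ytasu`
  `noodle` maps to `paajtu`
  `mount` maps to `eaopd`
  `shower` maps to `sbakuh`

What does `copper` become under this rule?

c(2)→y(24) and l(11)→t(19) fit y≡11x+2 (mod 26); the inverse of 11 mod 26 is 19. Treating letters as 0–25, the rule is x ↦ 11x + 2 (mod 26).
Applying it to copper: c(2)→11·2+2≡24=y; o(14)→11·14+2≡0=a; p(15)→11·15+2≡11=l; p(15)→11·15+2≡11=l; e(4)→11·4+2≡20=u; r(17)→11·17+2≡7=h (all mod 26).

yalluh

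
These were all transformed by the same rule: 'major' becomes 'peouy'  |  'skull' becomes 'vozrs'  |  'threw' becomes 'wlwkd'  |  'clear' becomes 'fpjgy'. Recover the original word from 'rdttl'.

ozone

In major: m→p is +3, a→e is +4, j→o is +5, o→u is +6 — the shift increases by 1 each position. Letter i (0-indexed) is shifted by i+3, so successive shifts are 3, 4, 5, ….
Undoing it on rdttl: r−3=o, d−4=z, t−5=o, t−6=n, l−7=e.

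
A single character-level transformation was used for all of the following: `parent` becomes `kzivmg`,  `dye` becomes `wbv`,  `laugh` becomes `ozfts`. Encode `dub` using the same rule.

Each pair mirrors across the alphabet (p↔k, a↔z, r↔i): positions sum to 25. Letters are reflected about the middle of the alphabet (position → 25−position): Atbash.
For dub: d↔w, u↔f, b↔y.

wfy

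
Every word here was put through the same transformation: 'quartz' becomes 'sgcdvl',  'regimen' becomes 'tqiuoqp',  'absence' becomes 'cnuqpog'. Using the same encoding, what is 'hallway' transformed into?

It's a Vigenère-style cipher with numeric key [2,12]: position i shifts by key[i mod 2].
For hallway: h+2=j, a+12=m, l+2=n, l+12=x, w+2=y, a+12=m, y+2=a.

jmnxyma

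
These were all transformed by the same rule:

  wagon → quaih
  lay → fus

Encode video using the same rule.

pcxyi

Compare letters: w→q is +20, a→u is +20, g→a is +20 — a constant shift. It's a constant shift of +20 (ROT20).
Applying it to video: v+20=p, i+20=c, d+20=x, e+20=y, o+20=i.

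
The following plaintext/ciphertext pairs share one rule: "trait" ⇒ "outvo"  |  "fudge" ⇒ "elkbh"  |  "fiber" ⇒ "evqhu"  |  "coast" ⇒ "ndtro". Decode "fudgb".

wrong

t(19)→o(14) and r(17)→u(20) fit y≡23x+19 (mod 26); the inverse of 23 mod 26 is 17. Treating letters as 0–25, the rule is x ↦ 23x + 19 (mod 26).
Reversing it on fudgb: f(5)→17·(5−19)≡22=w; u(20)→17·(20−19)≡17=r; d(3)→17·(3−19)≡14=o; g(6)→17·(6−19)≡13=n; b(1)→17·(1−19)≡6=g (all mod 26).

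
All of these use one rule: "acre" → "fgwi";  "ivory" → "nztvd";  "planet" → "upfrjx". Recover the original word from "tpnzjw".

Shifts by position in acre: pos 0: a→f (+5), pos 1: c→g (+4), pos 2: r→w (+5), pos 3: e→i (+4) — repeating every 2. A repeating key of period 2 is used — shifts +5, +4 over and over.
Decoding tpnzjw: t−5=o, p−4=l, n−5=i, z−4=v, j−5=e, w−4=s.

olives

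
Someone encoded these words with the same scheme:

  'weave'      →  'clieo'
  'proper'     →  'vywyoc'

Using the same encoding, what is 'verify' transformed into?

In weave: w→c is +6, e→l is +7, a→i is +8, v→e is +9 — the shift increases by 1 each position. Each letter shifts forward by (position + 6), i.e. 6, 7, 8, … — the shift grows by one for each successive letter.
On verify: v+6=b, e+7=l, r+8=z, i+9=r, f+10=p, y+11=j.

blzrpj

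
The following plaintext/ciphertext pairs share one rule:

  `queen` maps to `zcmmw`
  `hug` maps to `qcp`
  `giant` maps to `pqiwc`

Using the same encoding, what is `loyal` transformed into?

uwhiu

The shift depends on letter class: consonant q→z is +9, but vowel u→c is +8. Vowels shift forward by 8 and consonants shift forward by 9.
Applying it to loyal: l(cons)+9=u, o(vowel)+8=w, y(cons)+9=h, a(vowel)+8=i, l(cons)+9=u.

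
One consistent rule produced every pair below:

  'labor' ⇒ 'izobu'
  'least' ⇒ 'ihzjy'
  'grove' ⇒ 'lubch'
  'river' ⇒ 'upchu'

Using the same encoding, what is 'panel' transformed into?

qzmhi

l(11)→i(8) and a(0)→z(25) fit y≡15x+25 (mod 26); the inverse of 15 mod 26 is 7. This is an affine cipher: with a=0,…,z=25, each position x becomes (15x+25) mod 26.
Applying it to panel: p(15)→15·15+25≡16=q; a(0)→15·0+25≡25=z; n(13)→15·13+25≡12=m; e(4)→15·4+25≡7=h; l(11)→15·11+25≡8=i (all mod 26).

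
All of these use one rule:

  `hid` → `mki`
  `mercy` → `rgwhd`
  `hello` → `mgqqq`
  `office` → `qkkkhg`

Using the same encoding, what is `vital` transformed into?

The shift depends on letter class: consonant h→m is +5, but vowel i→k is +2. Vowels shift forward by 2 and consonants shift forward by 5.
For vital: v(cons)+5=a, i(vowel)+2=k, t(cons)+5=y, a(vowel)+2=c, l(cons)+5=q.

akycq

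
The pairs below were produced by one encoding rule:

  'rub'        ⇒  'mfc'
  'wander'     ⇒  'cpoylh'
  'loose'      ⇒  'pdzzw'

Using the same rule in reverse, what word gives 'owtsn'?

The output letters match the input read backwards, each shifted +11: rub reversed is bur. Read the word backwards and shift each letter +11.
Decoding owtsn: shift back: o−11=d, w−11=l, t−11=i, s−11=h, n−11=c → dlihc; then reverse → child.

child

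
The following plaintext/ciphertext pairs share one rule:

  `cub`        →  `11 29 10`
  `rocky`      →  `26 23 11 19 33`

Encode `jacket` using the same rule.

c is letter #3 and maps to 11: an offset of 8. The number is (letter's place in the alphabet, a=1) + 8.
Applying it to jacket: j=10→18, a=1→9, c=3→11, k=11→19, e=5→13, t=20→28.

18 9 11 19 13 28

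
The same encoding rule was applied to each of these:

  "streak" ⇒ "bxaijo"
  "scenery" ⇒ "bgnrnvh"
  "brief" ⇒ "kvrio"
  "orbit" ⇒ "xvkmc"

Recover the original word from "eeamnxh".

Shifts by position in streak: pos 0: s→b (+9), pos 1: t→x (+4), pos 2: r→a (+9), pos 3: e→i (+4) — repeating every 2. The shifts repeat in a cycle of length 2: positions 0,1,… shift by +9, +4, then the pattern repeats.
Decoding eeamnxh: e−9=v, e−4=a, a−9=r, m−4=i, n−9=e, x−4=t, h−9=y.

variety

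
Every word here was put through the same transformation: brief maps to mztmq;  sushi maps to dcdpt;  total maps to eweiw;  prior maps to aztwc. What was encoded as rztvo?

grind

Shifts by position in brief: pos 0: b→m (+11), pos 1: r→z (+8), pos 2: i→t (+11), pos 3: e→m (+8) — repeating every 2. It's a Vigenère-style cipher with numeric key [11,8]: position i shifts by key[i mod 2].
Decoding rztvo: r−11=g, z−8=r, t−11=i, v−8=n, o−11=d.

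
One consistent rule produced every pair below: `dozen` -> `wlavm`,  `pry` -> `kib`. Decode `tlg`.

Letters are reflected about the middle of the alphabet (position → 25−position): Atbash.
Undoing it on tlg: t↔g, l↔o, g↔t.

got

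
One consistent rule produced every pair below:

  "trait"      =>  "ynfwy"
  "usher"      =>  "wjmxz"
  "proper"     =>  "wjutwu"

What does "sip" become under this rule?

The word is reversed, then every letter is shifted forward by 5.
On sip: reverse → pis; then shift: p+5=u, i+5=n, s+5=x.

unx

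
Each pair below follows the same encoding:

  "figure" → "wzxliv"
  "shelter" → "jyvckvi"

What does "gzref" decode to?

Compare letters: f→w is +17, i→z is +17, g→x is +17 — a constant shift. It's a constant shift of +17 (ROT17).
Undoing it on gzref: g−17=p, z−17=i, r−17=a, e−17=n, f−17=o.

piano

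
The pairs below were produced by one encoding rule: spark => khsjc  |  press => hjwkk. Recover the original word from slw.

Compare letters: s→k is +18, p→h is +18, a→s is +18 — a constant shift. Each letter is shifted forward by 18 in the alphabet (a Caesar shift of +18).
Undoing it on slw: s−18=a, l−18=t, w−18=e.

ate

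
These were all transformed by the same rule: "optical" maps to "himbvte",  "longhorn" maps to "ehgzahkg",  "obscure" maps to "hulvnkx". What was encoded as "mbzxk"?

tiger

Compare letters: o→h is +19, p→i is +19, t→m is +19 — a constant shift. It's a constant shift of +19 (ROT19).
Reversing it on mbzxk: m−19=t, b−19=i, z−19=g, x−19=e, k−19=r.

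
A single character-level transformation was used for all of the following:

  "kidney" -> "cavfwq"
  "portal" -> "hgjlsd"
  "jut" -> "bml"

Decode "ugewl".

Compare letters: k→c is +18, i→a is +18, d→v is +18 — a constant shift. Each letter is shifted forward by 18 in the alphabet (a Caesar shift of +18).
Undoing it on ugewl: u−18=c, g−18=o, e−18=m, w−18=e, l−18=t.

comet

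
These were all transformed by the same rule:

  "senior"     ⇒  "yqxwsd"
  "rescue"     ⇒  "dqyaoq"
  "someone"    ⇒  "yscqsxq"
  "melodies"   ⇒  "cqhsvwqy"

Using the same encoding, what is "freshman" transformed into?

s(18)→y(24) and e(4)→q(16) fit y≡21x+10 (mod 26); the inverse of 21 mod 26 is 5. Each letter's alphabet position (a=0..z=25) is mapped through 21·x+10 mod 26 — an affine cipher.
For freshman: f(5)→21·5+10≡11=l; r(17)→21·17+10≡3=d; e(4)→21·4+10≡16=q; s(18)→21·18+10≡24=y; h(7)→21·7+10≡1=b; m(12)→21·12+10≡2=c; a(0)→21·0+10≡10=k; n(13)→21·13+10≡23=x (all mod 26).

ldqybckx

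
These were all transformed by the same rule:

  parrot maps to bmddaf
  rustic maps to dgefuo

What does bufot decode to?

Compare letters: p→b is +12, a→m is +12, r→d is +12 — a constant shift. This is a Caesar cipher with shift 12.
Undoing it on bufot: b−12=p, u−12=i, f−12=t, o−12=c, t−12=h.

pitch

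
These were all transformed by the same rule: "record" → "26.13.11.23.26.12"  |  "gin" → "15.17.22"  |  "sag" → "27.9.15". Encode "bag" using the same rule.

10.9.15

r is letter #18 and maps to 26: an offset of 8. The number is (letter's place in the alphabet, a=1) + 8.
On bag: b=2→10, a=1→9, g=7→15.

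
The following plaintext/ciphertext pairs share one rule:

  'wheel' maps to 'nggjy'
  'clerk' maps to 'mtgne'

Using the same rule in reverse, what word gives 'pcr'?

pan

Read the word backwards and shift each letter +2.
Reversing it on pcr: shift back: p−2=n, c−2=a, r−2=p → nap; then reverse → pan.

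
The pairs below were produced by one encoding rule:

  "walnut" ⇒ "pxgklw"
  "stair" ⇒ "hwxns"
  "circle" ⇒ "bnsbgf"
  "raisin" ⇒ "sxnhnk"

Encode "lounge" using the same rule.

gzlkjf

w(22)→p(15) and a(0)→x(23) fit y≡15x+23 (mod 26); the inverse of 15 mod 26 is 7. This is an affine cipher: with a=0,…,z=25, each position x becomes (15x+23) mod 26.
Applying it to lounge: l(11)→15·11+23≡6=g; o(14)→15·14+23≡25=z; u(20)→15·20+23≡11=l; n(13)→15·13+23≡10=k; g(6)→15·6+23≡9=j; e(4)→15·4+23≡5=f (all mod 26).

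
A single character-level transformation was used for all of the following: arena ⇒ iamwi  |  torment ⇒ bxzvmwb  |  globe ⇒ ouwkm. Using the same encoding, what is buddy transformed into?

Shifts by position in arena: pos 0: a→i (+8), pos 1: r→a (+9), pos 2: e→m (+8), pos 3: n→w (+9) — repeating every 2. It's a Vigenère-style cipher with numeric key [8,9]: position i shifts by key[i mod 2].
Applying it to buddy: b+8=j, u+9=d, d+8=l, d+9=m, y+8=g.

jdlmg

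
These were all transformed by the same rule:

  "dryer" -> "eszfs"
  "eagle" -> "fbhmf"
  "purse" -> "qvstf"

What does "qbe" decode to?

pad

It's a constant shift of +1 (ROT1).
Decoding qbe: q−1=p, b−1=a, e−1=d.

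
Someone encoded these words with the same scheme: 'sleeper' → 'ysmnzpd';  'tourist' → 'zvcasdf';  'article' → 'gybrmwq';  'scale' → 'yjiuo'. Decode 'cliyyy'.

weapon

In sleeper: s→y is +6, l→s is +7, e→m is +8, e→n is +9 — the shift increases by 1 each position. Each letter shifts forward by (position + 6), i.e. 6, 7, 8, … — the shift grows by one for each successive letter.
Decoding cliyyy: c−6=w, l−7=e, i−8=a, y−9=p, y−10=o, y−11=n.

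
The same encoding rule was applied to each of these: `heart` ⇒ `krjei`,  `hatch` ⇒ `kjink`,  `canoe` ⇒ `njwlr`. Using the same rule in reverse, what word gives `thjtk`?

h(7)→k(10) and e(4)→r(17) fit y≡15x+9 (mod 26); the inverse of 15 mod 26 is 7. Each letter's alphabet position (a=0..z=25) is mapped through 15·x+9 mod 26 — an affine cipher.
Decoding thjtk: t(19)→7·(19−9)≡18=s; h(7)→7·(7−9)≡12=m; j(9)→7·(9−9)≡0=a; t(19)→7·(19−9)≡18=s; k(10)→7·(10−9)≡7=h (all mod 26).

smash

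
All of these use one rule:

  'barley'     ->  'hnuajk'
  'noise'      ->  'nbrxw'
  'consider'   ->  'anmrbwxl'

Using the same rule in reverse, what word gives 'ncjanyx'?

operate

The output letters match the input read backwards, each shifted +9: barley reversed is yelrab. Read the word backwards and shift each letter +9.
Decoding ncjanyx: shift back: n−9=e, c−9=t, j−9=a, a−9=r, n−9=e, y−9=p, x−9=o → etarepo; then reverse → operate.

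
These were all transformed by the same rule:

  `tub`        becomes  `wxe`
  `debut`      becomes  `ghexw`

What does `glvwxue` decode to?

Compare letters: t→w is +3, u→x is +3, b→e is +3 — a constant shift. It's a constant shift of +3 (ROT3).
Decoding glvwxue: g−3=d, l−3=i, v−3=s, w−3=t, x−3=u, u−3=r, e−3=b.

disturb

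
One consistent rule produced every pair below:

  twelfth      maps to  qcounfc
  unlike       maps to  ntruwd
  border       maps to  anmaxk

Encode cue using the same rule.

ndl

Read the word backwards and shift each letter +9.
For cue: reverse → euc; then shift: e+9=n, u+9=d, c+9=l.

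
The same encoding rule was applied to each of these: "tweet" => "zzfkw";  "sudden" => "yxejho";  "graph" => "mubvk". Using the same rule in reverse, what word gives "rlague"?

Shifts by position in tweet: pos 0: t→z (+6), pos 1: w→z (+3), pos 2: e→f (+1), pos 3: e→k (+6), pos 4: t→w (+3) — repeating every 3. It's a Vigenère-style cipher with numeric key [6,3,1]: position i shifts by key[i mod 3].
Decoding rlague: r−6=l, l−3=i, a−1=z, g−6=a, u−3=r, e−1=d.

lizard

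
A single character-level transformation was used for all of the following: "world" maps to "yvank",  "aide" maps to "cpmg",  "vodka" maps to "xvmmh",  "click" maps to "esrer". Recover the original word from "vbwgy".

Shifts by position in world: pos 0: w→y (+2), pos 1: o→v (+7), pos 2: r→a (+9), pos 3: l→n (+2), pos 4: d→k (+7) — repeating every 3. It's a Vigenère-style cipher with numeric key [2,7,9]: position i shifts by key[i mod 3].
Reversing it on vbwgy: v−2=t, b−7=u, w−9=n, g−2=e, y−7=r.

tuner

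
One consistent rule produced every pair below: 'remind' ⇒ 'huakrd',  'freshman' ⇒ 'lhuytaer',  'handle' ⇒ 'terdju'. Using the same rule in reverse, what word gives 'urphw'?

This is an affine cipher: with a=0,…,z=25, each position x becomes (17x+4) mod 26.
Reversing it on urphw: u(20)→23·(20−4)≡4=e; r(17)→23·(17−4)≡13=n; p(15)→23·(15−4)≡19=t; h(7)→23·(7−4)≡17=r; w(22)→23·(22−4)≡24=y (all mod 26).

entry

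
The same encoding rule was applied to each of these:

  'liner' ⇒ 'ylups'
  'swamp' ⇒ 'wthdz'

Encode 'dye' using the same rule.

lfk

The word is reversed, then every letter is shifted forward by 7.
On dye: reverse → eyd; then shift: e+7=l, y+7=f, d+7=k.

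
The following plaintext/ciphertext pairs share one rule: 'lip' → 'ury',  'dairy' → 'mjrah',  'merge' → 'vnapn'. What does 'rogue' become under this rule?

Compare letters: l→u is +9, i→r is +9, p→y is +9 — a constant shift. Every letter moves 9 places later in the alphabet, wrapping around z→a.
On rogue: r+9=a, o+9=x, g+9=p, u+9=d, e+9=n.

axpdn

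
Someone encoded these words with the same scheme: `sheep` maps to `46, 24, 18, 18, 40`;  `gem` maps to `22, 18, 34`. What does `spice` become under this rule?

46, 40, 26, 14, 18

s(#19)→46 and h(#8)→24: differences scale by 2, so n = 2·pos + 8. With a=1..z=26, the number is 2·pos + 8.
On spice: s=19→46, p=16→40, i=9→26, c=3→14, e=5→18.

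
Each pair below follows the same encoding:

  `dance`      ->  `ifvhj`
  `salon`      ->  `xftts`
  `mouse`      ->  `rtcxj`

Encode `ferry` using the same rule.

kjzwd

Shifts by position in dance: pos 0: d→i (+5), pos 1: a→f (+5), pos 2: n→v (+8), pos 3: c→h (+5), pos 4: e→j (+5) — repeating every 3. The shifts repeat in a cycle of length 3: positions 0,1,… shift by +5, +5, +8, then the pattern repeats.
On ferry: f+5=k, e+5=j, r+8=z, r+5=w, y+5=d.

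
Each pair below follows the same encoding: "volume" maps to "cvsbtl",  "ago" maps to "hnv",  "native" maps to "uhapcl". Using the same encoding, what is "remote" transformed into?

Each letter is shifted forward by 7 in the alphabet (a Caesar shift of +7).
On remote: r+7=y, e+7=l, m+7=t, o+7=v, t+7=a, e+7=l.

yltval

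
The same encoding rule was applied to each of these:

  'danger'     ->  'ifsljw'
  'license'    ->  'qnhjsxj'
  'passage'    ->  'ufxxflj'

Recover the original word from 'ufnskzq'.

Compare letters: d→i is +5, a→f is +5, n→s is +5 — a constant shift. This is a Caesar cipher with shift 5.
Undoing it on ufnskzq: u−5=p, f−5=a, n−5=i, s−5=n, k−5=f, z−5=u, q−5=l.

painful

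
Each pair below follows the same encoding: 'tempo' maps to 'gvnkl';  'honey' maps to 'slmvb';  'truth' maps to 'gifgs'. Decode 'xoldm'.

clown

Each pair mirrors across the alphabet (t↔g, e↔v, m↔n): positions sum to 25. Each letter is replaced by its mirror in the alphabet: a↔z, b↔y, c↔x, and so on (the Atbash cipher).
Undoing it on xoldm: x↔c, o↔l, l↔o, d↔w, m↔n.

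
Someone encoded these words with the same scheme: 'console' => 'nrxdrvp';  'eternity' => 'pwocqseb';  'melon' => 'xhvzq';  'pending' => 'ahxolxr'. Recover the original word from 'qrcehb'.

foster

Shifts by position in console: pos 0: c→n (+11), pos 1: o→r (+3), pos 2: n→x (+10), pos 3: s→d (+11), pos 4: o→r (+3), pos 5: l→v (+10) — repeating every 3. The shifts repeat in a cycle of length 3: positions 0,1,… shift by +11, +3, +10, then the pattern repeats.
Undoing it on qrcehb: q−11=f, r−3=o, c−10=s, e−11=t, h−3=e, b−10=r.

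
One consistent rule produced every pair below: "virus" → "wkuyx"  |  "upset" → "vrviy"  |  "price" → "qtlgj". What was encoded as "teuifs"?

Letter i (0-indexed) is shifted by i+1, so successive shifts are 1, 2, 3, ….
Reversing it on teuifs: t−1=s, e−2=c, u−3=r, i−4=e, f−5=a, s−6=m.

scream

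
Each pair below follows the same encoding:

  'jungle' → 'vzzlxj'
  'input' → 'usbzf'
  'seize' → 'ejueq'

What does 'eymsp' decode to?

stand

Shifts by position in jungle: pos 0: j→v (+12), pos 1: u→z (+5), pos 2: n→z (+12), pos 3: g→l (+5) — repeating every 2. It's a Vigenère-style cipher with numeric key [12,5]: position i shifts by key[i mod 2].
Undoing it on eymsp: e−12=s, y−5=t, m−12=a, s−5=n, p−12=d.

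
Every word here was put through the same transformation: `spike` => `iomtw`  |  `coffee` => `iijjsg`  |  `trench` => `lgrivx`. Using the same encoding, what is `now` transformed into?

asr

The output letters match the input read backwards, each shifted +4: spike reversed is ekips. Read the word backwards and shift each letter +4.
On now: reverse → won; then shift: w+4=a, o+4=s, n+4=r.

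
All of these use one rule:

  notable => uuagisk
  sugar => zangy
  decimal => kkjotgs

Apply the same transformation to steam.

zakgt

The shift depends on letter class: consonant n→u is +7, but vowel o→u is +6. The rule splits by letter class: vowels +6, consonants +7.
For steam: s(cons)+7=z, t(cons)+7=a, e(vowel)+6=k, a(vowel)+6=g, m(cons)+7=t.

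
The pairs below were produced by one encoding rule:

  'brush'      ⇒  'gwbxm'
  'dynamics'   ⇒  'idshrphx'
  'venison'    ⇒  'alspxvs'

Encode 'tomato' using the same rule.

The shift depends on letter class: consonant b→g is +5, but vowel u→b is +7. Two shifts are in play — +7 for a/e/i/o/u, +5 for every other letter.
Applying it to tomato: t(cons)+5=y, o(vowel)+7=v, m(cons)+5=r, a(vowel)+7=h, t(cons)+5=y, o(vowel)+7=v.

yvrhyv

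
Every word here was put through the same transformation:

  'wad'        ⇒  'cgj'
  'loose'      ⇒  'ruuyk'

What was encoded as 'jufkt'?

dozen

Compare letters: w→c is +6, a→g is +6, d→j is +6 — a constant shift. This is a Caesar cipher with shift 6.
Decoding jufkt: j−6=d, u−6=o, f−6=z, k−6=e, t−6=n.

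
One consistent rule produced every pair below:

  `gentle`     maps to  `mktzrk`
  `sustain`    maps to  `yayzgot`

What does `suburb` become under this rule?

yahaxh

Compare letters: g→m is +6, e→k is +6, n→t is +6 — a constant shift. Every letter moves 6 places later in the alphabet, wrapping around z→a.
For suburb: s+6=y, u+6=a, b+6=h, u+6=a, r+6=x, b+6=h.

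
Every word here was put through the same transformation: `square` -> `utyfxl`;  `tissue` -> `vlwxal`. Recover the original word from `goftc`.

In square: s→u is +2, q→t is +3, u→y is +4, a→f is +5 — the shift increases by 1 each position. The shift increases by 1 at each position, starting from +2: 2, 3, 4, ….
Undoing it on goftc: g−2=e, o−3=l, f−4=b, t−5=o, c−6=w.

elbow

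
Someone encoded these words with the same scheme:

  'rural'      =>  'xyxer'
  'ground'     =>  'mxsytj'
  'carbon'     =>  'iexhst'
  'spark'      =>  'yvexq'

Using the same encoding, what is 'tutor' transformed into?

zyzsx

Two shifts are in play — +4 for a/e/i/o/u, +6 for every other letter.
On tutor: t(cons)+6=z, u(vowel)+4=y, t(cons)+6=z, o(vowel)+4=s, r(cons)+6=x.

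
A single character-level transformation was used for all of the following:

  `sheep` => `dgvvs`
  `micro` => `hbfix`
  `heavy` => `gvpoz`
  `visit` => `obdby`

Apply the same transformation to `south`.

dxtyg

s(18)→d(3) and h(7)→g(6) fit y≡21x+15 (mod 26); the inverse of 21 mod 26 is 5. This is an affine cipher: with a=0,…,z=25, each position x becomes (21x+15) mod 26.
On south: s(18)→21·18+15≡3=d; o(14)→21·14+15≡23=x; u(20)→21·20+15≡19=t; t(19)→21·19+15≡24=y; h(7)→21·7+15≡6=g (all mod 26).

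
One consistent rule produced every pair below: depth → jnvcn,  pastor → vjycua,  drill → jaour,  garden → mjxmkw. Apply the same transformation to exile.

kgouk

Shifts by position in depth: pos 0: d→j (+6), pos 1: e→n (+9), pos 2: p→v (+6), pos 3: t→c (+9) — repeating every 2. A repeating key of period 2 is used — shifts +6, +9 over and over.
Applying it to exile: e+6=k, x+9=g, i+6=o, l+9=u, e+6=k.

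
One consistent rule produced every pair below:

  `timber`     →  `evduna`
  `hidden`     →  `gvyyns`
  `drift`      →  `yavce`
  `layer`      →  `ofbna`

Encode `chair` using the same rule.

t(19)→e(4) and i(8)→v(21) fit y≡15x+5 (mod 26); the inverse of 15 mod 26 is 7. Each letter's alphabet position (a=0..z=25) is mapped through 15·x+5 mod 26 — an affine cipher.
Applying it to chair: c(2)→15·2+5≡9=j; h(7)→15·7+5≡6=g; a(0)→15·0+5≡5=f; i(8)→15·8+5≡21=v; r(17)→15·17+5≡0=a (all mod 26).

jgfva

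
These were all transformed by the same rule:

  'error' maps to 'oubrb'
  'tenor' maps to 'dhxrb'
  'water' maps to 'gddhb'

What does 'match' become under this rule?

wddfr

Shifts by position in error: pos 0: e→o (+10), pos 1: r→u (+3), pos 2: r→b (+10), pos 3: o→r (+3) — repeating every 2. The shifts repeat in a cycle of length 2: positions 0,1,… shift by +10, +3, then the pattern repeats.
Applying it to match: m+10=w, a+3=d, t+10=d, c+3=f, h+10=r.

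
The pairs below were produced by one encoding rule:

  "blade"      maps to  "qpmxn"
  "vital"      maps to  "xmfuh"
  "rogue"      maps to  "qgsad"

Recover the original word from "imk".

yaw

Two steps: reverse the string, then apply a Caesar shift of +12.
Undoing it on imk: shift back: i−12=w, m−12=a, k−12=y → way; then reverse → yaw.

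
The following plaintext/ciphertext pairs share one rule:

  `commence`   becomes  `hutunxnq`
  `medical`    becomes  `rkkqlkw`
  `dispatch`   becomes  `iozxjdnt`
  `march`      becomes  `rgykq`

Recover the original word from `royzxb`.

The shift increases by 1 at each position, starting from +5: 5, 6, 7, ….
Undoing it on royzxb: r−5=m, o−6=i, y−7=r, z−8=r, x−9=o, b−10=r.

mirror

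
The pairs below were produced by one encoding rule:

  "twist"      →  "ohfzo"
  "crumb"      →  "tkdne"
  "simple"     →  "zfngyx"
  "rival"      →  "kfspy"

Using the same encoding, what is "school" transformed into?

ztqrry

t(19)→o(14) and w(22)→h(7) fit y≡15x+15 (mod 26); the inverse of 15 mod 26 is 7. Each letter's alphabet position (a=0..z=25) is mapped through 15·x+15 mod 26 — an affine cipher.
For school: s(18)→15·18+15≡25=z; c(2)→15·2+15≡19=t; h(7)→15·7+15≡16=q; o(14)→15·14+15≡17=r; o(14)→15·14+15≡17=r; l(11)→15·11+15≡24=y (all mod 26).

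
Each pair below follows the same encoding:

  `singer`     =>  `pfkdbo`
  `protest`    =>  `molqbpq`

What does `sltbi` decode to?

vowel

Compare letters: s→p is +23, i→f is +23, n→k is +23 — a constant shift. Every letter moves 23 places later in the alphabet, wrapping around z→a.
Decoding sltbi: s−23=v, l−23=o, t−23=w, b−23=e, i−23=l.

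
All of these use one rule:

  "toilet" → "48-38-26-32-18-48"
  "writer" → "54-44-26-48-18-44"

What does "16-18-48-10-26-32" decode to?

t(#20)→48 and o(#15)→38: differences scale by 2, so n = 2·pos + 8. Each letter becomes 2×(its alphabet position, a=1..z=26) + 8.
Decoding 16-18-48-10-26-32: 16→(16−8)÷2=4=d, 18→(18−8)÷2=5=e, 48→(48−8)÷2=20=t, 10→(10−8)÷2=1=a, 26→(26−8)÷2=9=i, 32→(32−8)÷2=12=l.

detail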